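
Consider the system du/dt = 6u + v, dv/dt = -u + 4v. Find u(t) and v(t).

u(t) = -C_1e^(5t) - C_2te^(5t) - 3C_2e^(5t), v(t) = C_1e^(5t) + C_2te^(5t) + 2C_2e^(5t)

Coefficient matrix A = [[6, 1], [-1, 4]].
Characteristic polynomial det(A - λI) = λ^2 - 10λ + 25 = 0.
Single eigenvalue λ = 5 with algebraic multiplicity 2.
Eigenvector v = (-1,1); generalized eigenvector w with (A-λI)w=v is (-3,2).
General solution: e^(5t)[C_1·v + C_2·(t·v + w)].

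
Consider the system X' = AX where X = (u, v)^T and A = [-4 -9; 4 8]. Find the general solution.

Coefficient matrix A = [[-4, -9], [4, 8]].
Characteristic polynomial det(A - λI) = λ^2 - 4λ + 4 = 0.
Single eigenvalue λ = 2 with algebraic multiplicity 2.
Eigenvector v = (-3,2); generalized eigenvector w with (A-λI)w=v is (-1,1).
General solution: e^(2t)[c_1·v + c_2·(t·v + w)].

u(t) = -3c_1e^(2t) - 3c_2te^(2t) - c_2e^(2t), v(t) = 2c_1e^(2t) + 2c_2te^(2t) + c_2e^(2t)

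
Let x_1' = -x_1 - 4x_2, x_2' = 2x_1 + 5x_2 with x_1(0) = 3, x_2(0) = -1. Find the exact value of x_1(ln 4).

-48

A = [[-1,-4],[2,5]]; eigenvalues λ = 1, 3.
Eigenvectors: (-2,1) for λ=1, (-1,1) for λ=3.
From the initial condition, c_1 = -2, c_2 = 1.
x_1(ln 4) = (-2)(4^1)(-2) + (1)(4^3)(-1) = -48.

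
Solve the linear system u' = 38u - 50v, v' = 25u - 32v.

u(t) = 3c_1e^(3t)sin(5t) - c_1e^(3t)cos(5t) - c_2e^(3t)sin(5t) - 3c_2e^(3t)cos(5t), v(t) = 2c_1e^(3t)sin(5t) - c_1e^(3t)cos(5t) - c_2e^(3t)sin(5t) - 2c_2e^(3t)cos(5t)

Coefficient matrix A = [[38, -50], [25, -32]].
Characteristic polynomial det(A - λI) = λ^2 - 6λ + 34 = 0.
Eigenvalues λ = 3 ± 5i (complex conjugate pair).
For λ=3+5i: an eigenvector is (-1,-1) - i(3,2) = (-1 - 3i, -1 - 2i).
A real fundamental pair from Re and Im of e^((3+5i)t)v: X_1 = e^(3t)(cos(5t)·(-1,-1) + sin(5t)·(3,2)), X_2 = e^(3t)(sin(5t)·(-1,-1) - cos(5t)·(3,2)).
General solution: c_1X_1 + c_2X_2.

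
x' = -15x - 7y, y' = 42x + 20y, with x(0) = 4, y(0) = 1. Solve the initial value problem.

Coefficient matrix A = [[-15, -7], [42, 20]].
Characteristic polynomial det(A - λI) = λ^2 - 5λ - 6 = 0.
Eigenvalues λ = 6, -1.
For λ=6: (A-λI) row 1 is [-21, -7], so an eigenvector is (1, -3).
For λ=-1: (A-λI) row 1 is [-14, -7], so an eigenvector is (-1, 2).
General solution: c_1e^(6t)(1,-3) + c_2e^(-t)(-1,2).
Applying x(0)=4, y(0)=1 gives c_1=-9, c_2=-13.

x(t) = -9e^(6t) + 13e^(-t), y(t) = 27e^(6t) - 26e^(-t)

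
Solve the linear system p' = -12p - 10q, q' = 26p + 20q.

Coefficient matrix A = [[-12, -10], [26, 20]].
Characteristic polynomial det(A - λI) = λ^2 - 8λ + 20 = 0.
Eigenvalues λ = 4 ± 2i (complex conjugate pair).
For λ=4+2i: an eigenvector is (2,-3) - i(-1,2) = (2 + i, -3 - 2i).
A real fundamental pair from Re and Im of e^((4+2i)t)v: X_1 = e^(4t)(cos(2t)·(2,-3) + sin(2t)·(-1,2)), X_2 = e^(4t)(sin(2t)·(2,-3) - cos(2t)·(-1,2)).
General solution: c_1X_1 + c_2X_2.

p(t) = -c_1e^(4t)sin(2t) + 2c_1e^(4t)cos(2t) + 2c_2e^(4t)sin(2t) + c_2e^(4t)cos(2t), q(t) = 2c_1e^(4t)sin(2t) - 3c_1e^(4t)cos(2t) - 3c_2e^(4t)sin(2t) - 2c_2e^(4t)cos(2t)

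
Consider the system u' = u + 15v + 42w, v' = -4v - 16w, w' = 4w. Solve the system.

u(t) = c_1e^(t) - 3c_2e^(-4t) + 4c_3e^(4t), v(t) = c_2e^(-4t) - 2c_3e^(4t), w(t) = c_3e^(4t)

Coefficient matrix A = [[1, 15, 42], [0, -4, -16], [0, 0, 4]].
det(A - λI) = 0 gives eigenvalues λ = 1, -4, 4.
For λ=1: eigenvector (1,0,0).
For λ=-4: eigenvector (-3,1,0).
For λ=4: eigenvector (4,-2,1).
General solution: c_1e^(t)(1,0,0) + c_2e^(-4t)(-3,1,0) + c_3e^(4t)(4,-2,1).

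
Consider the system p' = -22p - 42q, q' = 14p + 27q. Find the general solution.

Coefficient matrix A = [[-22, -42], [14, 27]].
Characteristic polynomial det(A - λI) = λ^2 - 5λ - 6 = 0.
Eigenvalues λ = -1, 6.
For λ=-1: (A-λI) row 1 is [-21, -42], so an eigenvector is (-2, 1).
For λ=6: (A-λI) row 1 is [-28, -42], so an eigenvector is (-3, 2).
General solution: C_1e^(-t)(-2,1) + C_2e^(6t)(-3,2).

p(t) = -2C_1e^(-t) - 3C_2e^(6t), q(t) = C_1e^(-t) + 2C_2e^(6t)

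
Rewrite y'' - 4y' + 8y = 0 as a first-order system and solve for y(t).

y(t) = c_1e^(2t)cos(2t) + c_2e^(2t)sin(2t)

Let x_1 = y, x_2 = y'. Then x_1' = x_2 and x_2' = -8x_1 + 4x_2.
A = [[0,1],[-8,4]]; det(A-λI) = λ^2 - 4λ + 8.
Eigenvalues λ = 2 ± 2i.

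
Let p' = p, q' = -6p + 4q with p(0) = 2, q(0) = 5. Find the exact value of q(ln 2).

24

A = [[1,0],[-6,4]]; eigenvalues λ = 4, 1.
Eigenvectors: (0,1) for λ=4, (1,2) for λ=1.
From the initial condition, c_1 = 1, c_2 = 2.
q(ln 2) = (1)(2^4)(1) + (2)(2^1)(2) = 24.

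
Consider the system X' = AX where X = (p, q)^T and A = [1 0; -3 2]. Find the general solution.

Coefficient matrix A = [[1, 0], [-3, 2]].
Characteristic polynomial det(A - λI) = λ^2 - 3λ + 2 = 0.
Eigenvalues λ = 1, 2.
For λ=1: (A-λI) row 2 is [-3, 1], so an eigenvector is (-1, -3).
For λ=2: (A-λI) row 1 is [-1, 0], so an eigenvector is (0, 1).
General solution: C_1e^(t)(-1,-3) + C_2e^(2t)(0,1).

p(t) = -C_1e^(t), q(t) = -3C_1e^(t) + C_2e^(2t)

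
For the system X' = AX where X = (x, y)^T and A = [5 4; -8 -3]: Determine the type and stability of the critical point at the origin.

A = [[5,4],[-8,-3]]; det(A-λI) = λ^2 - 2λ + 17.
λ = 1 ± 4i: positive real part.

unstable spiral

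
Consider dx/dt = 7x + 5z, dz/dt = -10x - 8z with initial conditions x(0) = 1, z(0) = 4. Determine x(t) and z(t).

Coefficient matrix A = [[7, 5], [-10, -8]].
Characteristic polynomial det(A - λI) = λ^2 + λ - 6 = 0.
Eigenvalues λ = -3, 2.
For λ=-3: (A-λI) row 1 is [10, 5], so an eigenvector is (1, -2).
For λ=2: (A-λI) row 1 is [5, 5], so an eigenvector is (-1, 1).
General solution: C_1e^(-3t)(1,-2) + C_2e^(2t)(-1,1).
Applying x(0)=1, z(0)=4 gives C_1=-5, C_2=-6.

x(t) = 6e^(2t) - 5e^(-3t), z(t) = -6e^(2t) + 10e^(-3t)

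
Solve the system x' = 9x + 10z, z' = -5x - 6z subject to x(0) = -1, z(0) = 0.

x(t) = -2e^(4t) + e^(-t), z(t) = e^(4t) - e^(-t)

Coefficient matrix A = [[9, 10], [-5, -6]].
Characteristic polynomial det(A - λI) = λ^2 - 3λ - 4 = 0.
Eigenvalues λ = 4, -1.
For λ=4: (A-λI) row 1 is [5, 10], so an eigenvector is (-2, 1).
For λ=-1: (A-λI) row 1 is [10, 10], so an eigenvector is (1, -1).
General solution: C_1e^(4t)(-2,1) + C_2e^(-t)(1,-1).
Applying x(0)=-1, z(0)=0 gives C_1=1, C_2=1.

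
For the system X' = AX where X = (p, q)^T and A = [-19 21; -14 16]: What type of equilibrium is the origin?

saddle

A = [[-19,21],[-14,16]]; det(A-λI) = λ^2 + 3λ - 10.
λ = 2, -5: opposite signs.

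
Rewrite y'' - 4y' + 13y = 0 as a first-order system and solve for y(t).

y(t) = K_1e^(2t)cos(3t) + K_2e^(2t)sin(3t)

Let x_1 = y, x_2 = y'. Then x_1' = x_2 and x_2' = -13x_1 + 4x_2.
A = [[0,1],[-13,4]]; det(A-λI) = λ^2 - 4λ + 13.
Eigenvalues λ = 2 ± 3i.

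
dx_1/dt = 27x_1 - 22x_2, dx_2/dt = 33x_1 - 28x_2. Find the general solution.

x_1(t) = -2K_1e^(-6t) - K_2e^(5t), x_2(t) = -3K_1e^(-6t) - K_2e^(5t)

Coefficient matrix A = [[27, -22], [33, -28]].
Characteristic polynomial det(A - λI) = λ^2 + λ - 30 = 0.
Eigenvalues λ = -6, 5.
For λ=-6: (A-λI) row 1 is [33, -22], so an eigenvector is (-2, -3).
For λ=5: (A-λI) row 1 is [22, -22], so an eigenvector is (-1, -1).
General solution: K_1e^(-6t)(-2,-3) + K_2e^(5t)(-1,-1).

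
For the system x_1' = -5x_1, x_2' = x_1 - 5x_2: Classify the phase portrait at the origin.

stable improper node

A = [[-5,0],[1,-5]]; det(A-λI) = λ^2 + 10λ + 25.
repeated λ = -5 with a single eigenvector.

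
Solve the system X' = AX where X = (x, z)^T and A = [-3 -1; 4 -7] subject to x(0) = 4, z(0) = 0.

x(t) = 8te^(-5t) + 4e^(-5t), z(t) = 16te^(-5t)

Coefficient matrix A = [[-3, -1], [4, -7]].
Characteristic polynomial det(A - λI) = λ^2 + 10λ + 25 = 0.
Single eigenvalue λ = -5 with algebraic multiplicity 2.
Eigenvector v = (1,2); generalized eigenvector w with (A-λI)w=v is (1,1).
General solution: e^(-5t)[c_1·v + c_2·(t·v + w)].
Applying x(0)=4, z(0)=0 gives c_1=-4, c_2=8.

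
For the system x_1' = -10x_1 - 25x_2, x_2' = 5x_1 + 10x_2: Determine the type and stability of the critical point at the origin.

A = [[-10,-25],[5,10]]; det(A-λI) = λ^2 + 25.
λ = 0 ± 5i: zero real part.

center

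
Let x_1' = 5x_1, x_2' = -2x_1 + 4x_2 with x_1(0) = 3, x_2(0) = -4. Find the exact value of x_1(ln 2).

96

A = [[5,0],[-2,4]]; eigenvalues λ = 4, 5.
Eigenvectors: (0,1) for λ=4, (-1,2) for λ=5.
From the initial condition, c_1 = 2, c_2 = -3.
x_1(ln 2) = (2)(2^4)(0) + (-3)(2^5)(-1) = 96.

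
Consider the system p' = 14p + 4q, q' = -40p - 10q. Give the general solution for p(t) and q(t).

p(t) = -C_1e^(2t)sin(4t) + C_2e^(2t)cos(4t), q(t) = 3C_1e^(2t)sin(4t) - C_1e^(2t)cos(4t) - C_2e^(2t)sin(4t) - 3C_2e^(2t)cos(4t)

Coefficient matrix A = [[14, 4], [-40, -10]].
Characteristic polynomial det(A - λI) = λ^2 - 4λ + 20 = 0.
Eigenvalues λ = 2 ± 4i (complex conjugate pair).
For λ=2+4i: an eigenvector is (0,-1) - i(-1,3) = (0 + i, -1 - 3i).
A real fundamental pair from Re and Im of e^((2+4i)t)v: X_1 = e^(2t)(cos(4t)·(0,-1) + sin(4t)·(-1,3)), X_2 = e^(2t)(sin(4t)·(0,-1) - cos(4t)·(-1,3)).
General solution: C_1X_1 + C_2X_2.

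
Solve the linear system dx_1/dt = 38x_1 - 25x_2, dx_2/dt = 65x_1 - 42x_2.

x_1(t) = 2c_1e^(-2t)sin(5t) - c_1e^(-2t)cos(5t) - c_2e^(-2t)sin(5t) - 2c_2e^(-2t)cos(5t), x_2(t) = 3c_1e^(-2t)sin(5t) - 2c_1e^(-2t)cos(5t) - 2c_2e^(-2t)sin(5t) - 3c_2e^(-2t)cos(5t)

Coefficient matrix A = [[38, -25], [65, -42]].
Characteristic polynomial det(A - λI) = λ^2 + 4λ + 29 = 0.
Eigenvalues λ = -2 ± 5i (complex conjugate pair).
For λ=-2+5i: an eigenvector is (-1,-2) - i(2,3) = (-1 - 2i, -2 - 3i).
A real fundamental pair from Re and Im of e^((-2+5i)t)v: X_1 = e^(-2t)(cos(5t)·(-1,-2) + sin(5t)·(2,3)), X_2 = e^(-2t)(sin(5t)·(-1,-2) - cos(5t)·(2,3)).
General solution: c_1X_1 + c_2X_2.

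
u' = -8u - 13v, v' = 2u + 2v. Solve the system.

u(t) = -3C_1e^(-3t)sin(t) - 2C_1e^(-3t)cos(t) - 2C_2e^(-3t)sin(t) + 3C_2e^(-3t)cos(t), v(t) = C_1e^(-3t)sin(t) + C_1e^(-3t)cos(t) + C_2e^(-3t)sin(t) - C_2e^(-3t)cos(t)

Coefficient matrix A = [[-8, -13], [2, 2]].
Characteristic polynomial det(A - λI) = λ^2 + 6λ + 10 = 0.
Eigenvalues λ = -3 ± i (complex conjugate pair).
For λ=-3+i: an eigenvector is (-2,1) - i(-3,1) = (-2 + 3i, 1 - i).
A real fundamental pair from Re and Im of e^((-3+i)t)v: X_1 = e^(-3t)(cos(t)·(-2,1) + sin(t)·(-3,1)), X_2 = e^(-3t)(sin(t)·(-2,1) - cos(t)·(-3,1)).
General solution: C_1X_1 + C_2X_2.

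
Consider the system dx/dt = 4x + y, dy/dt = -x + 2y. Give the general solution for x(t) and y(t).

Coefficient matrix A = [[4, 1], [-1, 2]].
Characteristic polynomial det(A - λI) = λ^2 - 6λ + 9 = 0.
Single eigenvalue λ = 3 with algebraic multiplicity 2.
Eigenvector v = (1,-1); generalized eigenvector w with (A-λI)w=v is (2,-1).
General solution: e^(3t)[K_1·v + K_2·(t·v + w)].

x(t) = K_1e^(3t) + K_2te^(3t) + 2K_2e^(3t), y(t) = -K_1e^(3t) - K_2te^(3t) - K_2e^(3t)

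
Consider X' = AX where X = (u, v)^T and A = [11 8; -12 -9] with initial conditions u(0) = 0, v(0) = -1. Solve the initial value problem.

Coefficient matrix A = [[11, 8], [-12, -9]].
Characteristic polynomial det(A - λI) = λ^2 - 2λ - 3 = 0.
Eigenvalues λ = -1, 3.
For λ=-1: (A-λI) row 1 is [12, 8], so an eigenvector is (2, -3).
For λ=3: (A-λI) row 1 is [8, 8], so an eigenvector is (1, -1).
General solution: C_1e^(-t)(2,-3) + C_2e^(3t)(1,-1).
Applying u(0)=0, v(0)=-1 gives C_1=1, C_2=-2.

u(t) = -2e^(3t) + 2e^(-t), v(t) = 2e^(3t) - 3e^(-t)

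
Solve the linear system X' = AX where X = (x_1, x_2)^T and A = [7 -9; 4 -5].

Coefficient matrix A = [[7, -9], [4, -5]].
Characteristic polynomial det(A - λI) = λ^2 - 2λ + 1 = 0.
Single eigenvalue λ = 1 with algebraic multiplicity 2.
Eigenvector v = (-3,-2); generalized eigenvector w with (A-λI)w=v is (1,1).
General solution: e^(t)[c_1·v + c_2·(t·v + w)].

x_1(t) = -3c_1e^(t) - 3c_2te^(t) + c_2e^(t), x_2(t) = -2c_1e^(t) - 2c_2te^(t) + c_2e^(t)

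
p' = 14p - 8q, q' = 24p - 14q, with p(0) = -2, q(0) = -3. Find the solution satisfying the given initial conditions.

Coefficient matrix A = [[14, -8], [24, -14]].
Characteristic polynomial det(A - λI) = λ^2 - 4 = 0.
Eigenvalues λ = 2, -2.
For λ=2: (A-λI) row 1 is [12, -8], so an eigenvector is (2, 3).
For λ=-2: (A-λI) row 1 is [16, -8], so an eigenvector is (1, 2).
General solution: K_1e^(2t)(2,3) + K_2e^(-2t)(1,2).
Applying p(0)=-2, q(0)=-3 gives K_1=-1, K_2=0.

p(t) = -2e^(2t), q(t) = -3e^(2t)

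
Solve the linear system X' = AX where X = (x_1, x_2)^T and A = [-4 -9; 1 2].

Coefficient matrix A = [[-4, -9], [1, 2]].
Characteristic polynomial det(A - λI) = λ^2 + 2λ + 1 = 0.
Single eigenvalue λ = -1 with algebraic multiplicity 2.
Eigenvector v = (-3,1); generalized eigenvector w with (A-λI)w=v is (-2,1).
General solution: e^(-t)[K_1·v + K_2·(t·v + w)].

x_1(t) = -3K_1e^(-t) - 3K_2te^(-t) - 2K_2e^(-t), x_2(t) = K_1e^(-t) + K_2te^(-t) + K_2e^(-t)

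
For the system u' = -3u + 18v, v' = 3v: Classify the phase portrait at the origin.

A = [[-3,18],[0,3]]; det(A-λI) = λ^2 - 9.
λ = 3, -3: opposite signs.

saddle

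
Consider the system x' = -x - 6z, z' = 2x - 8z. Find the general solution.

Coefficient matrix A = [[-1, -6], [2, -8]].
Characteristic polynomial det(A - λI) = λ^2 + 9λ + 20 = 0.
Eigenvalues λ = -5, -4.
For λ=-5: (A-λI) row 1 is [4, -6], so an eigenvector is (-3, -2).
For λ=-4: (A-λI) row 1 is [3, -6], so an eigenvector is (-2, -1).
General solution: K_1e^(-5t)(-3,-2) + K_2e^(-4t)(-2,-1).

x(t) = -3K_1e^(-5t) - 2K_2e^(-4t), z(t) = -2K_1e^(-5t) - K_2e^(-4t)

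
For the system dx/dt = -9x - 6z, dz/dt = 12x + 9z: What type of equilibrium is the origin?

A = [[-9,-6],[12,9]]; det(A-λI) = λ^2 - 9.
λ = -3, 3: opposite signs.

saddle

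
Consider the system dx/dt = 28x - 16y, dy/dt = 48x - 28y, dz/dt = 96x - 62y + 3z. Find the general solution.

x(t) = -2K_2e^(4t) + K_3e^(-4t), y(t) = -3K_2e^(4t) + 2K_3e^(-4t), z(t) = K_1e^(3t) - 6K_2e^(4t) + 4K_3e^(-4t)

Coefficient matrix A = [[28, -16, 0], [48, -28, 0], [96, -62, 3]].
det(A - λI) = 0 gives eigenvalues λ = 3, 4, -4.
For λ=3: eigenvector (0,0,1).
For λ=4: eigenvector (-2,-3,-6).
For λ=-4: eigenvector (1,2,4).
General solution: K_1e^(3t)(0,0,1) + K_2e^(4t)(-2,-3,-6) + K_3e^(-4t)(1,2,4).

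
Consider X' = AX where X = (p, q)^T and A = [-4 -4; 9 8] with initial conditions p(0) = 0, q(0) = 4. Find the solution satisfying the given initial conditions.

p(t) = -16te^(2t), q(t) = 24te^(2t) + 4e^(2t)

Coefficient matrix A = [[-4, -4], [9, 8]].
Characteristic polynomial det(A - λI) = λ^2 - 4λ + 4 = 0.
Single eigenvalue λ = 2 with algebraic multiplicity 2.
Eigenvector v = (-2,3); generalized eigenvector w with (A-λI)w=v is (-1,2).
General solution: e^(2t)[c_1·v + c_2·(t·v + w)].
Applying p(0)=0, q(0)=4 gives c_1=-4, c_2=8.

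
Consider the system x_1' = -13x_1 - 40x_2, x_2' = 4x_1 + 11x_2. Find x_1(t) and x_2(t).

x_1(t) = 3c_1e^(-t)sin(4t) - c_1e^(-t)cos(4t) - c_2e^(-t)sin(4t) - 3c_2e^(-t)cos(4t), x_2(t) = -c_1e^(-t)sin(4t) + c_2e^(-t)cos(4t)

Coefficient matrix A = [[-13, -40], [4, 11]].
Characteristic polynomial det(A - λI) = λ^2 + 2λ + 17 = 0.
Eigenvalues λ = -1 ± 4i (complex conjugate pair).
For λ=-1+4i: an eigenvector is (-1,0) - i(3,-1) = (-1 - 3i, 0 + i).
A real fundamental pair from Re and Im of e^((-1+4i)t)v: X_1 = e^(-t)(cos(4t)·(-1,0) + sin(4t)·(3,-1)), X_2 = e^(-t)(sin(4t)·(-1,0) - cos(4t)·(3,-1)).
General solution: c_1X_1 + c_2X_2.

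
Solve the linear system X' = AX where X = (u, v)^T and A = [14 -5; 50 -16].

u(t) = -C_1e^(-t)sin(5t) + C_2e^(-t)cos(5t), v(t) = -3C_1e^(-t)sin(5t) + C_1e^(-t)cos(5t) + C_2e^(-t)sin(5t) + 3C_2e^(-t)cos(5t)

Coefficient matrix A = [[14, -5], [50, -16]].
Characteristic polynomial det(A - λI) = λ^2 + 2λ + 26 = 0.
Eigenvalues λ = -1 ± 5i (complex conjugate pair).
For λ=-1+5i: an eigenvector is (0,1) - i(-1,-3) = (0 + i, 1 + 3i).
A real fundamental pair from Re and Im of e^((-1+5i)t)v: X_1 = e^(-t)(cos(5t)·(0,1) + sin(5t)·(-1,-3)), X_2 = e^(-t)(sin(5t)·(0,1) - cos(5t)·(-1,-3)).
General solution: C_1X_1 + C_2X_2.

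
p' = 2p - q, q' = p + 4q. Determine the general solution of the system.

p(t) = c_1e^(3t) + c_2te^(3t) - 2c_2e^(3t), q(t) = -c_1e^(3t) - c_2te^(3t) + c_2e^(3t)

Coefficient matrix A = [[2, -1], [1, 4]].
Characteristic polynomial det(A - λI) = λ^2 - 6λ + 9 = 0.
Single eigenvalue λ = 3 with algebraic multiplicity 2.
Eigenvector v = (1,-1); generalized eigenvector w with (A-λI)w=v is (-2,1).
General solution: e^(3t)[c_1·v + c_2·(t·v + w)].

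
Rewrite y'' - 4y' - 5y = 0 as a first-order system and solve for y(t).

Let x_1 = y, x_2 = y'. Then x_1' = x_2 and x_2' = 5x_1 + 4x_2.
A = [[0,1],[5,4]]; det(A-λI) = λ^2 - 4λ - 5.
Eigenvalues λ = -1, 5 with eigenvectors (1,-1), (1,5).

y(t) = C_1e^(-t) + C_2e^(5t)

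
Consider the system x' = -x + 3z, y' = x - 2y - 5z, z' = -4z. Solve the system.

x(t) = K_1e^(-t) - K_2e^(-4t), y(t) = K_1e^(-t) + 3K_2e^(-4t) + K_3e^(-2t), z(t) = K_2e^(-4t)

Coefficient matrix A = [[-1, 0, 3], [1, -2, -5], [0, 0, -4]].
det(A - λI) = 0 gives eigenvalues λ = -1, -4, -2.
For λ=-1: eigenvector (1,1,0).
For λ=-4: eigenvector (-1,3,1).
For λ=-2: eigenvector (0,1,0).
General solution: K_1e^(-t)(1,1,0) + K_2e^(-4t)(-1,3,1) + K_3e^(-2t)(0,1,0).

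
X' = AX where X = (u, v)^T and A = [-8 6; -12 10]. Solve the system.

Coefficient matrix A = [[-8, 6], [-12, 10]].
Characteristic polynomial det(A - λI) = λ^2 - 2λ - 8 = 0.
Eigenvalues λ = -2, 4.
For λ=-2: (A-λI) row 1 is [-6, 6], so an eigenvector is (1, 1).
For λ=4: (A-λI) row 1 is [-12, 6], so an eigenvector is (-1, -2).
General solution: c_1e^(-2t)(1,1) + c_2e^(4t)(-1,-2).

u(t) = c_1e^(-2t) - c_2e^(4t), v(t) = c_1e^(-2t) - 2c_2e^(4t)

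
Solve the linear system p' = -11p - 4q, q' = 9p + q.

p(t) = -2c_1e^(-5t) - 2c_2te^(-5t) - c_2e^(-5t), q(t) = 3c_1e^(-5t) + 3c_2te^(-5t) + 2c_2e^(-5t)

Coefficient matrix A = [[-11, -4], [9, 1]].
Characteristic polynomial det(A - λI) = λ^2 + 10λ + 25 = 0.
Single eigenvalue λ = -5 with algebraic multiplicity 2.
Eigenvector v = (-2,3); generalized eigenvector w with (A-λI)w=v is (-1,2).
General solution: e^(-5t)[c_1·v + c_2·(t·v + w)].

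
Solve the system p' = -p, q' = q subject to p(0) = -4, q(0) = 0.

p(t) = -4e^(-t), q(t) = 0

Coefficient matrix A = [[-1, 0], [0, 1]].
Characteristic polynomial det(A - λI) = λ^2 - 1 = 0.
Eigenvalues λ = 1, -1.
For λ=1: (A-λI) row 1 is [-2, 0], so an eigenvector is (0, 1).
For λ=-1: (A-λI) row 2 is [0, 2], so an eigenvector is (-1, 0).
General solution: c_1e^(t)(0,1) + c_2e^(-t)(-1,0).
Applying p(0)=-4, q(0)=0 gives c_1=0, c_2=4.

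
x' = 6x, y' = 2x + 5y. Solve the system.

x(t) = -C_2e^(6t), y(t) = C_1e^(5t) - 2C_2e^(6t)

Coefficient matrix A = [[6, 0], [2, 5]].
Characteristic polynomial det(A - λI) = λ^2 - 11λ + 30 = 0.
Eigenvalues λ = 5, 6.
For λ=5: (A-λI) row 1 is [1, 0], so an eigenvector is (0, 1).
For λ=6: (A-λI) row 2 is [2, -1], so an eigenvector is (-1, -2).
General solution: C_1e^(5t)(0,1) + C_2e^(6t)(-1,-2).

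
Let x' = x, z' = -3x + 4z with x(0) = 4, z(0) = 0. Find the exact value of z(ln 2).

A = [[1,0],[-3,4]]; eigenvalues λ = 1, 4.
Eigenvectors: (-1,-1) for λ=1, (0,1) for λ=4.
From the initial condition, c_1 = -4, c_2 = -4.
z(ln 2) = (-4)(2^1)(-1) + (-4)(2^4)(1) = -56.

-56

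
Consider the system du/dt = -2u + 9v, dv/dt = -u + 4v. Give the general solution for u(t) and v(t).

u(t) = -3C_1e^(t) - 3C_2te^(t) + C_2e^(t), v(t) = -C_1e^(t) - C_2te^(t)

Coefficient matrix A = [[-2, 9], [-1, 4]].
Characteristic polynomial det(A - λI) = λ^2 - 2λ + 1 = 0.
Single eigenvalue λ = 1 with algebraic multiplicity 2.
Eigenvector v = (-3,-1); generalized eigenvector w with (A-λI)w=v is (1,0).
General solution: e^(t)[C_1·v + C_2·(t·v + w)].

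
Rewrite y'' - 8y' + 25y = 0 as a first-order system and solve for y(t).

y(t) = K_1e^(4t)cos(3t) + K_2e^(4t)sin(3t)

Let x_1 = y, x_2 = y'. Then x_1' = x_2 and x_2' = -25x_1 + 8x_2.
A = [[0,1],[-25,8]]; det(A-λI) = λ^2 - 8λ + 25.
Eigenvalues λ = 4 ± 3i.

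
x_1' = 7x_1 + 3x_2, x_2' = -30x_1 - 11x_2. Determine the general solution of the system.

x_1(t) = c_1e^(-2t)cos(3t) + c_2e^(-2t)sin(3t), x_2(t) = -c_1e^(-2t)sin(3t) - 3c_1e^(-2t)cos(3t) - 3c_2e^(-2t)sin(3t) + c_2e^(-2t)cos(3t)

Coefficient matrix A = [[7, 3], [-30, -11]].
Characteristic polynomial det(A - λI) = λ^2 + 4λ + 13 = 0.
Eigenvalues λ = -2 ± 3i (complex conjugate pair).
For λ=-2+3i: an eigenvector is (1,-3) - i(0,-1) = (1, -3 + i).
A real fundamental pair from Re and Im of e^((-2+3i)t)v: X_1 = e^(-2t)(cos(3t)·(1,-3) + sin(3t)·(0,-1)), X_2 = e^(-2t)(sin(3t)·(1,-3) - cos(3t)·(0,-1)).
General solution: c_1X_1 + c_2X_2.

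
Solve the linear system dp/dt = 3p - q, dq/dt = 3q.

p(t) = -K_1e^(3t) - K_2te^(3t) + K_2e^(3t), q(t) = K_2e^(3t)

Coefficient matrix A = [[3, -1], [0, 3]].
Characteristic polynomial det(A - λI) = λ^2 - 6λ + 9 = 0.
Single eigenvalue λ = 3 with algebraic multiplicity 2.
Eigenvector v = (-1,0); generalized eigenvector w with (A-λI)w=v is (1,1).
General solution: e^(3t)[K_1·v + K_2·(t·v + w)].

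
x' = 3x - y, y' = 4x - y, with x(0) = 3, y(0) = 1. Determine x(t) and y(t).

x(t) = 5te^(t) + 3e^(t), y(t) = 10te^(t) + e^(t)

Coefficient matrix A = [[3, -1], [4, -1]].
Characteristic polynomial det(A - λI) = λ^2 - 2λ + 1 = 0.
Single eigenvalue λ = 1 with algebraic multiplicity 2.
Eigenvector v = (1,2); generalized eigenvector w with (A-λI)w=v is (-1,-3).
General solution: e^(t)[C_1·v + C_2·(t·v + w)].
Applying x(0)=3, y(0)=1 gives C_1=8, C_2=5.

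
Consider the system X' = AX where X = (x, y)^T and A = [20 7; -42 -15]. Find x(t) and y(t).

Coefficient matrix A = [[20, 7], [-42, -15]].
Characteristic polynomial det(A - λI) = λ^2 - 5λ - 6 = 0.
Eigenvalues λ = 6, -1.
For λ=6: (A-λI) row 1 is [14, 7], so an eigenvector is (1, -2).
For λ=-1: (A-λI) row 1 is [21, 7], so an eigenvector is (1, -3).
General solution: K_1e^(6t)(1,-2) + K_2e^(-t)(1,-3).

x(t) = K_1e^(6t) + K_2e^(-t), y(t) = -2K_1e^(6t) - 3K_2e^(-t)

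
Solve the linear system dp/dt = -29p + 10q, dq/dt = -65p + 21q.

Coefficient matrix A = [[-29, 10], [-65, 21]].
Characteristic polynomial det(A - λI) = λ^2 + 8λ + 41 = 0.
Eigenvalues λ = -4 ± 5i (complex conjugate pair).
For λ=-4+5i: an eigenvector is (-1,-3) - i(-1,-2) = (-1 + i, -3 + 2i).
A real fundamental pair from Re and Im of e^((-4+5i)t)v: X_1 = e^(-4t)(cos(5t)·(-1,-3) + sin(5t)·(-1,-2)), X_2 = e^(-4t)(sin(5t)·(-1,-3) - cos(5t)·(-1,-2)).
General solution: K_1X_1 + K_2X_2.

p(t) = -K_1e^(-4t)sin(5t) - K_1e^(-4t)cos(5t) - K_2e^(-4t)sin(5t) + K_2e^(-4t)cos(5t), q(t) = -2K_1e^(-4t)sin(5t) - 3K_1e^(-4t)cos(5t) - 3K_2e^(-4t)sin(5t) + 2K_2e^(-4t)cos(5t)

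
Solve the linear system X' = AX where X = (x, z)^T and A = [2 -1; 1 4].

Coefficient matrix A = [[2, -1], [1, 4]].
Characteristic polynomial det(A - λI) = λ^2 - 6λ + 9 = 0.
Single eigenvalue λ = 3 with algebraic multiplicity 2.
Eigenvector v = (-1,1); generalized eigenvector w with (A-λI)w=v is (3,-2).
General solution: e^(3t)[K_1·v + K_2·(t·v + w)].

x(t) = -K_1e^(3t) - K_2te^(3t) + 3K_2e^(3t), z(t) = K_1e^(3t) + K_2te^(3t) - 2K_2e^(3t)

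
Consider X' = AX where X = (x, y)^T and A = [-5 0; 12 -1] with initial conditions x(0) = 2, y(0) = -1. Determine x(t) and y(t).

Coefficient matrix A = [[-5, 0], [12, -1]].
Characteristic polynomial det(A - λI) = λ^2 + 6λ + 5 = 0.
Eigenvalues λ = -1, -5.
For λ=-1: (A-λI) row 1 is [-4, 0], so an eigenvector is (0, -1).
For λ=-5: (A-λI) row 2 is [12, 4], so an eigenvector is (-1, 3).
General solution: K_1e^(-t)(0,-1) + K_2e^(-5t)(-1,3).
Applying x(0)=2, y(0)=-1 gives K_1=-5, K_2=-2.

x(t) = 2e^(-5t), y(t) = 5e^(-t) - 6e^(-5t)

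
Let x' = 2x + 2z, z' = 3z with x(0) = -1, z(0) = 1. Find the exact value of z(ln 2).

8

A = [[2,2],[0,3]]; eigenvalues λ = 2, 3.
Eigenvectors: (-1,0) for λ=2, (-2,-1) for λ=3.
From the initial condition, c_1 = 3, c_2 = -1.
z(ln 2) = (3)(2^2)(0) + (-1)(2^3)(-1) = 8.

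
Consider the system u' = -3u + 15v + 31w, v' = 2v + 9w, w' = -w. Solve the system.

u(t) = c_1e^(-3t) + 3c_2e^(2t) - 7c_3e^(-t), v(t) = c_2e^(2t) - 3c_3e^(-t), w(t) = c_3e^(-t)

Coefficient matrix A = [[-3, 15, 31], [0, 2, 9], [0, 0, -1]].
det(A - λI) = 0 gives eigenvalues λ = -3, 2, -1.
For λ=-3: eigenvector (1,0,0).
For λ=2: eigenvector (3,1,0).
For λ=-1: eigenvector (-7,-3,1).
General solution: c_1e^(-3t)(1,0,0) + c_2e^(2t)(3,1,0) + c_3e^(-t)(-7,-3,1).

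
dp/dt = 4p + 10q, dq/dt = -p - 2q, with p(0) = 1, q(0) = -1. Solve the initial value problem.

Coefficient matrix A = [[4, 10], [-1, -2]].
Characteristic polynomial det(A - λI) = λ^2 - 2λ + 2 = 0.
Eigenvalues λ = 1 ± i (complex conjugate pair).
For λ=1+i: an eigenvector is (-3,1) - i(1,0) = (-3 - i, 1).
A real fundamental pair from Re and Im of e^((1+i)t)v: X_1 = e^(t)(cos(t)·(-3,1) + sin(t)·(1,0)), X_2 = e^(t)(sin(t)·(-3,1) - cos(t)·(1,0)).
General solution: c_1X_1 + c_2X_2.
Applying p(0)=1, q(0)=-1 gives c_1=-1, c_2=2.

p(t) = -7e^(t)sin(t) + e^(t)cos(t), q(t) = 2e^(t)sin(t) - e^(t)cos(t)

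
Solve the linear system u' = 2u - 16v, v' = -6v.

Coefficient matrix A = [[2, -16], [0, -6]].
Characteristic polynomial det(A - λI) = λ^2 + 4λ - 12 = 0.
Eigenvalues λ = 2, -6.
For λ=2: (A-λI) row 1 is [0, -16], so an eigenvector is (1, 0).
For λ=-6: (A-λI) row 1 is [8, -16], so an eigenvector is (2, 1).
General solution: C_1e^(2t)(1,0) + C_2e^(-6t)(2,1).

u(t) = C_1e^(2t) + 2C_2e^(-6t), v(t) = C_2e^(-6t)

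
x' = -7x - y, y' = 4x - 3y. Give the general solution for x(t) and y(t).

x(t) = K_1e^(-5t) + K_2te^(-5t) - 2K_2e^(-5t), y(t) = -2K_1e^(-5t) - 2K_2te^(-5t) + 3K_2e^(-5t)

Coefficient matrix A = [[-7, -1], [4, -3]].
Characteristic polynomial det(A - λI) = λ^2 + 10λ + 25 = 0.
Single eigenvalue λ = -5 with algebraic multiplicity 2.
Eigenvector v = (1,-2); generalized eigenvector w with (A-λI)w=v is (-2,3).
General solution: e^(-5t)[K_1·v + K_2·(t·v + w)].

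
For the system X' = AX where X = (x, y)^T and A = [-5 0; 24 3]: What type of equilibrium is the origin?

saddle

A = [[-5,0],[24,3]]; det(A-λI) = λ^2 + 2λ - 15.
λ = -5, 3: opposite signs.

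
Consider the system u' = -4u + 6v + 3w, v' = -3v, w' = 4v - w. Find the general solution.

Coefficient matrix A = [[-4, 6, 3], [0, -3, 0], [0, 4, -1]].
det(A - λI) = 0 gives eigenvalues λ = -3, -4, -1.
For λ=-3: eigenvector (0,1,-2).
For λ=-4: eigenvector (-1,0,0).
For λ=-1: eigenvector (1,0,1).
General solution: c_1e^(-3t)(0,1,-2) + c_2e^(-4t)(-1,0,0) + c_3e^(-t)(1,0,1).

u(t) = -c_2e^(-4t) + c_3e^(-t), v(t) = c_1e^(-3t), w(t) = -2c_1e^(-3t) + c_3e^(-t)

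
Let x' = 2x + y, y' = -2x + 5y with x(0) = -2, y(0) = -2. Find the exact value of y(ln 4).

-128

A = [[2,1],[-2,5]]; eigenvalues λ = 3, 4.
Eigenvectors: (1,1) for λ=3, (-1,-2) for λ=4.
From the initial condition, c_1 = -2, c_2 = 0.
y(ln 4) = (-2)(4^3)(1) + (0)(4^4)(-2) = -128.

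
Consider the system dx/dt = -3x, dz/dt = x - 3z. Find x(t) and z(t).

x(t) = c_2e^(-3t), z(t) = c_1e^(-3t) + c_2te^(-3t) + 3c_2e^(-3t)

Coefficient matrix A = [[-3, 0], [1, -3]].
Characteristic polynomial det(A - λI) = λ^2 + 6λ + 9 = 0.
Single eigenvalue λ = -3 with algebraic multiplicity 2.
Eigenvector v = (0,1); generalized eigenvector w with (A-λI)w=v is (1,3).
General solution: e^(-3t)[c_1·v + c_2·(t·v + w)].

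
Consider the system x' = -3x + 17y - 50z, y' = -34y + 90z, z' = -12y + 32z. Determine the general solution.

Coefficient matrix A = [[-3, 17, -50], [0, -34, 90], [0, -12, 32]].
det(A - λI) = 0 gives eigenvalues λ = 2, -3, -4.
For λ=2: eigenvector (3,-5,-2).
For λ=-3: eigenvector (1,0,0).
For λ=-4: eigenvector (-1,3,1).
General solution: c_1e^(2t)(3,-5,-2) + c_2e^(-3t)(1,0,0) + c_3e^(-4t)(-1,3,1).

x(t) = 3c_1e^(2t) + c_2e^(-3t) - c_3e^(-4t), y(t) = -5c_1e^(2t) + 3c_3e^(-4t), z(t) = -2c_1e^(2t) + c_3e^(-4t)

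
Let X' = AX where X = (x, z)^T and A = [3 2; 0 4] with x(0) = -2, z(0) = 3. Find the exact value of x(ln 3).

A = [[3,2],[0,4]]; eigenvalues λ = 4, 3.
Eigenvectors: (2,1) for λ=4, (-1,0) for λ=3.
From the initial condition, c_1 = 3, c_2 = 8.
x(ln 3) = (3)(3^4)(2) + (8)(3^3)(-1) = 270.

270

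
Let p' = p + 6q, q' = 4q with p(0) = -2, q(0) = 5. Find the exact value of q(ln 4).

A = [[1,6],[0,4]]; eigenvalues λ = 1, 4.
Eigenvectors: (1,0) for λ=1, (2,1) for λ=4.
From the initial condition, c_1 = -12, c_2 = 5.
q(ln 4) = (-12)(4^1)(0) + (5)(4^4)(1) = 1280.

1280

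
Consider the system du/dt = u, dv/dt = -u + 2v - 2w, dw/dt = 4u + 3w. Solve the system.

u(t) = C_3e^(t), v(t) = -2C_1e^(3t) + C_2e^(2t) - 3C_3e^(t), w(t) = C_1e^(3t) - 2C_3e^(t)

Coefficient matrix A = [[1, 0, 0], [-1, 2, -2], [4, 0, 3]].
det(A - λI) = 0 gives eigenvalues λ = 3, 2, 1.
For λ=3: eigenvector (0,-2,1).
For λ=2: eigenvector (0,1,0).
For λ=1: eigenvector (1,-3,-2).
General solution: C_1e^(3t)(0,-2,1) + C_2e^(2t)(0,1,0) + C_3e^(t)(1,-3,-2).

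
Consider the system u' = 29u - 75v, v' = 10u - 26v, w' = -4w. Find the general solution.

Coefficient matrix A = [[29, -75, 0], [10, -26, 0], [0, 0, -4]].
det(A - λI) = 0 gives eigenvalues λ = -4, 4, -1.
For λ=-4: eigenvector (0,0,1).
For λ=4: eigenvector (3,1,0).
For λ=-1: eigenvector (-5,-2,0).
General solution: c_1e^(-4t)(0,0,1) + c_2e^(4t)(3,1,0) + c_3e^(-t)(-5,-2,0).

u(t) = 3c_2e^(4t) - 5c_3e^(-t), v(t) = c_2e^(4t) - 2c_3e^(-t), w(t) = c_1e^(-4t)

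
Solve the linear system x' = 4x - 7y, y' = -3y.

x(t) = -C_1e^(-3t) + C_2e^(4t), y(t) = -C_1e^(-3t)

Coefficient matrix A = [[4, -7], [0, -3]].
Characteristic polynomial det(A - λI) = λ^2 - λ - 12 = 0.
Eigenvalues λ = -3, 4.
For λ=-3: (A-λI) row 1 is [7, -7], so an eigenvector is (-1, -1).
For λ=4: (A-λI) row 1 is [0, -7], so an eigenvector is (1, 0).
General solution: C_1e^(-3t)(-1,-1) + C_2e^(4t)(1,0).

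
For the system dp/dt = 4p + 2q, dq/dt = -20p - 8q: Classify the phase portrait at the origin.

stable spiral

A = [[4,2],[-20,-8]]; det(A-λI) = λ^2 + 4λ + 8.
λ = -2 ± 2i: negative real part.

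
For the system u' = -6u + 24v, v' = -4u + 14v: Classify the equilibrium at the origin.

unstable node

A = [[-6,24],[-4,14]]; det(A-λI) = λ^2 - 8λ + 12.
λ = 2, 6: both positive.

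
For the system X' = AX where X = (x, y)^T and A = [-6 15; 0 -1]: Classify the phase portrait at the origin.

stable node

A = [[-6,15],[0,-1]]; det(A-λI) = λ^2 + 7λ + 6.
λ = -1, -6: both negative.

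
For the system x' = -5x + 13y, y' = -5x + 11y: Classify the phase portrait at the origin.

unstable spiral

A = [[-5,13],[-5,11]]; det(A-λI) = λ^2 - 6λ + 10.
λ = 3 ± i: positive real part.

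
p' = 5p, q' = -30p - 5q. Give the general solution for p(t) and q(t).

Coefficient matrix A = [[5, 0], [-30, -5]].
Characteristic polynomial det(A - λI) = λ^2 - 25 = 0.
Eigenvalues λ = 5, -5.
For λ=5: (A-λI) row 2 is [-30, -10], so an eigenvector is (-1, 3).
For λ=-5: (A-λI) row 1 is [10, 0], so an eigenvector is (0, 1).
General solution: C_1e^(5t)(-1,3) + C_2e^(-5t)(0,1).

p(t) = -C_1e^(5t), q(t) = 3C_1e^(5t) + C_2e^(-5t)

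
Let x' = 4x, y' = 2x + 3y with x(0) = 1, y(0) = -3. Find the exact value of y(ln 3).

27

A = [[4,0],[2,3]]; eigenvalues λ = 3, 4.
Eigenvectors: (0,1) for λ=3, (-1,-2) for λ=4.
From the initial condition, c_1 = -5, c_2 = -1.
y(ln 3) = (-5)(3^3)(1) + (-1)(3^4)(-2) = 27.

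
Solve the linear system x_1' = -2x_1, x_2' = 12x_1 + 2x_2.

Coefficient matrix A = [[-2, 0], [12, 2]].
Characteristic polynomial det(A - λI) = λ^2 - 4 = 0.
Eigenvalues λ = -2, 2.
For λ=-2: (A-λI) row 2 is [12, 4], so an eigenvector is (-1, 3).
For λ=2: (A-λI) row 1 is [-4, 0], so an eigenvector is (0, 1).
General solution: c_1e^(-2t)(-1,3) + c_2e^(2t)(0,1).

x_1(t) = -c_1e^(-2t), x_2(t) = 3c_1e^(-2t) + c_2e^(2t)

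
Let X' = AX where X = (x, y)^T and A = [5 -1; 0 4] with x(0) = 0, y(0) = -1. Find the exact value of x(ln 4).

768

A = [[5,-1],[0,4]]; eigenvalues λ = 4, 5.
Eigenvectors: (1,1) for λ=4, (-1,0) for λ=5.
From the initial condition, c_1 = -1, c_2 = -1.
x(ln 4) = (-1)(4^4)(1) + (-1)(4^5)(-1) = 768.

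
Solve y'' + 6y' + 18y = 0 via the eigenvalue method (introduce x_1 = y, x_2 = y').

y(t) = c_1e^(-3t)cos(3t) + c_2e^(-3t)sin(3t)

Let x_1 = y, x_2 = y'. Then x_1' = x_2 and x_2' = -18x_1 - 6x_2.
A = [[0,1],[-18,-6]]; det(A-λI) = λ^2 + 6λ + 18.
Eigenvalues λ = -3 ± 3i.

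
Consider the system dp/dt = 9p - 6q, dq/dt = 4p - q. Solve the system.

p(t) = -3c_1e^(5t) - c_2e^(3t), q(t) = -2c_1e^(5t) - c_2e^(3t)

Coefficient matrix A = [[9, -6], [4, -1]].
Characteristic polynomial det(A - λI) = λ^2 - 8λ + 15 = 0.
Eigenvalues λ = 5, 3.
For λ=5: (A-λI) row 1 is [4, -6], so an eigenvector is (-3, -2).
For λ=3: (A-λI) row 1 is [6, -6], so an eigenvector is (-1, -1).
General solution: c_1e^(5t)(-3,-2) + c_2e^(3t)(-1,-1).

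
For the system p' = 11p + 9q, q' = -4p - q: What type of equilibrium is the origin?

unstable improper node

A = [[11,9],[-4,-1]]; det(A-λI) = λ^2 - 10λ + 25.
repeated λ = 5 with a single eigenvector.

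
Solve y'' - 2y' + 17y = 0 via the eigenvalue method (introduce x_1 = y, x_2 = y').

Let x_1 = y, x_2 = y'. Then x_1' = x_2 and x_2' = -17x_1 + 2x_2.
A = [[0,1],[-17,2]]; det(A-λI) = λ^2 - 2λ + 17.
Eigenvalues λ = 1 ± 4i.

y(t) = C_1e^(t)cos(4t) + C_2e^(t)sin(4t)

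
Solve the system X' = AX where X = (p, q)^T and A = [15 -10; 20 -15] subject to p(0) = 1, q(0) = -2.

Coefficient matrix A = [[15, -10], [20, -15]].
Characteristic polynomial det(A - λI) = λ^2 - 25 = 0.
Eigenvalues λ = -5, 5.
For λ=-5: (A-λI) row 1 is [20, -10], so an eigenvector is (-1, -2).
For λ=5: (A-λI) row 1 is [10, -10], so an eigenvector is (1, 1).
General solution: K_1e^(-5t)(-1,-2) + K_2e^(5t)(1,1).
Applying p(0)=1, q(0)=-2 gives K_1=3, K_2=4.

p(t) = 4e^(5t) - 3e^(-5t), q(t) = 4e^(5t) - 6e^(-5t)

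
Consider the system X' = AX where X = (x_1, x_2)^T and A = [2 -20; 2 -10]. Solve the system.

Coefficient matrix A = [[2, -20], [2, -10]].
Characteristic polynomial det(A - λI) = λ^2 + 8λ + 20 = 0.
Eigenvalues λ = -4 ± 2i (complex conjugate pair).
For λ=-4+2i: an eigenvector is (3,1) - i(-1,0) = (3 + i, 1).
A real fundamental pair from Re and Im of e^((-4+2i)t)v: X_1 = e^(-4t)(cos(2t)·(3,1) + sin(2t)·(-1,0)), X_2 = e^(-4t)(sin(2t)·(3,1) - cos(2t)·(-1,0)).
General solution: C_1X_1 + C_2X_2.

x_1(t) = -C_1e^(-4t)sin(2t) + 3C_1e^(-4t)cos(2t) + 3C_2e^(-4t)sin(2t) + C_2e^(-4t)cos(2t), x_2(t) = C_1e^(-4t)cos(2t) + C_2e^(-4t)sin(2t)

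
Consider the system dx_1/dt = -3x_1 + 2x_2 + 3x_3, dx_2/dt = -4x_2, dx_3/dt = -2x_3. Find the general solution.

Coefficient matrix A = [[-3, 2, 3], [0, -4, 0], [0, 0, -2]].
det(A - λI) = 0 gives eigenvalues λ = -4, -2, -3.
For λ=-4: eigenvector (2,-1,0).
For λ=-2: eigenvector (3,0,1).
For λ=-3: eigenvector (1,0,0).
General solution: K_1e^(-4t)(2,-1,0) + K_2e^(-2t)(3,0,1) + K_3e^(-3t)(1,0,0).

x_1(t) = 2K_1e^(-4t) + 3K_2e^(-2t) + K_3e^(-3t), x_2(t) = -K_1e^(-4t), x_3(t) = K_2e^(-2t)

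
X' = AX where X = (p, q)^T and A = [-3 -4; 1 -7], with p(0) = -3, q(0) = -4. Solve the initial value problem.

p(t) = 10te^(-5t) - 3e^(-5t), q(t) = 5te^(-5t) - 4e^(-5t)

Coefficient matrix A = [[-3, -4], [1, -7]].
Characteristic polynomial det(A - λI) = λ^2 + 10λ + 25 = 0.
Single eigenvalue λ = -5 with algebraic multiplicity 2.
Eigenvector v = (2,1); generalized eigenvector w with (A-λI)w=v is (-1,-1).
General solution: e^(-5t)[C_1·v + C_2·(t·v + w)].
Applying p(0)=-3, q(0)=-4 gives C_1=1, C_2=5.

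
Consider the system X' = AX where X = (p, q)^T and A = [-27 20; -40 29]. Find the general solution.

Coefficient matrix A = [[-27, 20], [-40, 29]].
Characteristic polynomial det(A - λI) = λ^2 - 2λ + 17 = 0.
Eigenvalues λ = 1 ± 4i (complex conjugate pair).
For λ=1+4i: an eigenvector is (-1,-1) - i(2,3) = (-1 - 2i, -1 - 3i).
A real fundamental pair from Re and Im of e^((1+4i)t)v: X_1 = e^(t)(cos(4t)·(-1,-1) + sin(4t)·(2,3)), X_2 = e^(t)(sin(4t)·(-1,-1) - cos(4t)·(2,3)).
General solution: K_1X_1 + K_2X_2.

p(t) = 2K_1e^(t)sin(4t) - K_1e^(t)cos(4t) - K_2e^(t)sin(4t) - 2K_2e^(t)cos(4t), q(t) = 3K_1e^(t)sin(4t) - K_1e^(t)cos(4t) - K_2e^(t)sin(4t) - 3K_2e^(t)cos(4t)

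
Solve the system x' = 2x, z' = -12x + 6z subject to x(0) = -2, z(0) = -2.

x(t) = -2e^(2t), z(t) = 4e^(6t) - 6e^(2t)

Coefficient matrix A = [[2, 0], [-12, 6]].
Characteristic polynomial det(A - λI) = λ^2 - 8λ + 12 = 0.
Eigenvalues λ = 2, 6.
For λ=2: (A-λI) row 2 is [-12, 4], so an eigenvector is (1, 3).
For λ=6: (A-λI) row 1 is [-4, 0], so an eigenvector is (0, -1).
General solution: K_1e^(2t)(1,3) + K_2e^(6t)(0,-1).
Applying x(0)=-2, z(0)=-2 gives K_1=-2, K_2=-4.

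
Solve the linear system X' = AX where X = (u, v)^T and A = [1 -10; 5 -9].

u(t) = c_1e^(-4t)sin(5t) - c_1e^(-4t)cos(5t) - c_2e^(-4t)sin(5t) - c_2e^(-4t)cos(5t), v(t) = -c_1e^(-4t)cos(5t) - c_2e^(-4t)sin(5t)

Coefficient matrix A = [[1, -10], [5, -9]].
Characteristic polynomial det(A - λI) = λ^2 + 8λ + 41 = 0.
Eigenvalues λ = -4 ± 5i (complex conjugate pair).
For λ=-4+5i: an eigenvector is (-1,-1) - i(1,0) = (-1 - i, -1).
A real fundamental pair from Re and Im of e^((-4+5i)t)v: X_1 = e^(-4t)(cos(5t)·(-1,-1) + sin(5t)·(1,0)), X_2 = e^(-4t)(sin(5t)·(-1,-1) - cos(5t)·(1,0)).
General solution: c_1X_1 + c_2X_2.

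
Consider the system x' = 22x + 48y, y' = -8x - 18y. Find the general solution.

Coefficient matrix A = [[22, 48], [-8, -18]].
Characteristic polynomial det(A - λI) = λ^2 - 4λ - 12 = 0.
Eigenvalues λ = 6, -2.
For λ=6: (A-λI) row 1 is [16, 48], so an eigenvector is (-3, 1).
For λ=-2: (A-λI) row 1 is [24, 48], so an eigenvector is (-2, 1).
General solution: C_1e^(6t)(-3,1) + C_2e^(-2t)(-2,1).

x(t) = -3C_1e^(6t) - 2C_2e^(-2t), y(t) = C_1e^(6t) + C_2e^(-2t)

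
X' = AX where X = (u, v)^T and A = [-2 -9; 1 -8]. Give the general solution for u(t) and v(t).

u(t) = -3c_1e^(-5t) - 3c_2te^(-5t) - c_2e^(-5t), v(t) = -c_1e^(-5t) - c_2te^(-5t)

Coefficient matrix A = [[-2, -9], [1, -8]].
Characteristic polynomial det(A - λI) = λ^2 + 10λ + 25 = 0.
Single eigenvalue λ = -5 with algebraic multiplicity 2.
Eigenvector v = (-3,-1); generalized eigenvector w with (A-λI)w=v is (-1,0).
General solution: e^(-5t)[c_1·v + c_2·(t·v + w)].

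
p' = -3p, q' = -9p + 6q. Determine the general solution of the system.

p(t) = c_1e^(-3t), q(t) = c_1e^(-3t) - c_2e^(6t)

Coefficient matrix A = [[-3, 0], [-9, 6]].
Characteristic polynomial det(A - λI) = λ^2 - 3λ - 18 = 0.
Eigenvalues λ = -3, 6.
For λ=-3: (A-λI) row 2 is [-9, 9], so an eigenvector is (1, 1).
For λ=6: (A-λI) row 1 is [-9, 0], so an eigenvector is (0, -1).
General solution: c_1e^(-3t)(1,1) + c_2e^(6t)(0,-1).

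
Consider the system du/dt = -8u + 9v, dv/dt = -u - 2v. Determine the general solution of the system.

u(t) = -3c_1e^(-5t) - 3c_2te^(-5t) - 2c_2e^(-5t), v(t) = -c_1e^(-5t) - c_2te^(-5t) - c_2e^(-5t)

Coefficient matrix A = [[-8, 9], [-1, -2]].
Characteristic polynomial det(A - λI) = λ^2 + 10λ + 25 = 0.
Single eigenvalue λ = -5 with algebraic multiplicity 2.
Eigenvector v = (-3,-1); generalized eigenvector w with (A-λI)w=v is (-2,-1).
General solution: e^(-5t)[c_1·v + c_2·(t·v + w)].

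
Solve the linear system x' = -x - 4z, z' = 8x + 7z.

x(t) = C_1e^(3t)cos(4t) + C_2e^(3t)sin(4t), z(t) = C_1e^(3t)sin(4t) - C_1e^(3t)cos(4t) - C_2e^(3t)sin(4t) - C_2e^(3t)cos(4t)

Coefficient matrix A = [[-1, -4], [8, 7]].
Characteristic polynomial det(A - λI) = λ^2 - 6λ + 25 = 0.
Eigenvalues λ = 3 ± 4i (complex conjugate pair).
For λ=3+4i: an eigenvector is (1,-1) - i(0,1) = (1, -1 - i).
A real fundamental pair from Re and Im of e^((3+4i)t)v: X_1 = e^(3t)(cos(4t)·(1,-1) + sin(4t)·(0,1)), X_2 = e^(3t)(sin(4t)·(1,-1) - cos(4t)·(0,1)).
General solution: C_1X_1 + C_2X_2.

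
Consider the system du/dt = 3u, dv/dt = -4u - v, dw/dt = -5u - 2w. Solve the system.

u(t) = c_3e^(3t), v(t) = c_2e^(-t) - c_3e^(3t), w(t) = -c_1e^(-2t) - c_3e^(3t)

Coefficient matrix A = [[3, 0, 0], [-4, -1, 0], [-5, 0, -2]].
det(A - λI) = 0 gives eigenvalues λ = -2, -1, 3.
For λ=-2: eigenvector (0,0,-1).
For λ=-1: eigenvector (0,1,0).
For λ=3: eigenvector (1,-1,-1).
General solution: c_1e^(-2t)(0,0,-1) + c_2e^(-t)(0,1,0) + c_3e^(3t)(1,-1,-1).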